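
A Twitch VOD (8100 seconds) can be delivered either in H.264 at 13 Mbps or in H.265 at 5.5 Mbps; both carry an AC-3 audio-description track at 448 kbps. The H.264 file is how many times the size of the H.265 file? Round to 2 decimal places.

Audio: 448 kbps = 0.448 Mbps.
H.264: 13.448 Mbps × 8100 s = 108928.8 Mb = 12.681 GiB.
H.265: 5.948 Mbps × 8100 s = 48178.8 Mb = 5.609 GiB.
Ratio: 12.681 / 5.609 = 2.261.

2.26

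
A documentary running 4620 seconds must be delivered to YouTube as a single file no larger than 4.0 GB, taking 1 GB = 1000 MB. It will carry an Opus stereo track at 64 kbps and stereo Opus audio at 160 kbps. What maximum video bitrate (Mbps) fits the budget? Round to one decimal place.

Budget: 4.0 GB = 32000.0 Mb.
Total bitrate budget: 32000.0 Mb / 4620 s = 6.926 Mbps.
Audio total: 64 + 160 = 224 kbps = 0.224 Mbps.
Video: 6.926 − 0.224 = 6.702 Mbps.

6.7 Mbps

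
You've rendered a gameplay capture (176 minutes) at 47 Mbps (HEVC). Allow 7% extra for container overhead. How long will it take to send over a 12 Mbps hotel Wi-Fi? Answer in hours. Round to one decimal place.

12.3 hours

176 min = 10560 s
File: 47.000 Mbps × 10560 s = 496320.0 Mb.
With 7% container overhead: ×1.07. → 531062.4 Mb.
At 12 Mbps: 531062.4 / 12 = 44255.2 s ≈ 12.3 hours.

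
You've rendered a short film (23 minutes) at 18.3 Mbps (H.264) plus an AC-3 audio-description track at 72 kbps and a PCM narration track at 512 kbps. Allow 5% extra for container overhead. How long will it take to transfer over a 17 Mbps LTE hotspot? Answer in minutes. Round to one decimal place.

23 min = 1380 s
Audio total: 72 + 512 = 584 kbps = 0.584 Mbps.
Total bitrate: 18.884 Mbps.
File: 18.884 Mbps × 1380 s = 26059.9 Mb.
With 5% container overhead: ×1.05. → 27362.9 Mb.
At 17 Mbps: 27362.9 / 17 = 1609.6 s ≈ 26.8 minutes.

26.8 minutes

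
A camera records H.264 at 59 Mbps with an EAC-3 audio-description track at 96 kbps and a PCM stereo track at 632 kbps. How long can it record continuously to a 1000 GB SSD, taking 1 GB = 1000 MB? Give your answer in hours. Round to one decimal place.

37.2 hours

Audio total: 96 + 632 = 728 kbps = 0.728 Mbps.
Total bitrate: 59 + 0.728 = 59.728 Mbps.
Capacity: 1000 GB = 8,000,000 Mb.
Recording time: 8,000,000 / 59.728 = 133,941 s ≈ 37.2 hours.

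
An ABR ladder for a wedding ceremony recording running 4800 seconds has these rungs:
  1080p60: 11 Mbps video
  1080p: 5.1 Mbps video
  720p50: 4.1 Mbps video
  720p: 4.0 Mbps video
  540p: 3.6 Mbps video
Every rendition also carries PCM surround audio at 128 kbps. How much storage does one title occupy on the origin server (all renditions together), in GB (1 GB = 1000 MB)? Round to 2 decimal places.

17.06 GB

Audio: 128 kbps = 0.128 Mbps.
Sum of rendition bitrates: (11+0.128) + (5.1+0.128) + (4.1+0.128) + (4.0+0.128) + (3.6+0.128) = 28.440 Mbps.
× 4800 s = 136,512 Mb = 17,064 MB = 17.06 GB.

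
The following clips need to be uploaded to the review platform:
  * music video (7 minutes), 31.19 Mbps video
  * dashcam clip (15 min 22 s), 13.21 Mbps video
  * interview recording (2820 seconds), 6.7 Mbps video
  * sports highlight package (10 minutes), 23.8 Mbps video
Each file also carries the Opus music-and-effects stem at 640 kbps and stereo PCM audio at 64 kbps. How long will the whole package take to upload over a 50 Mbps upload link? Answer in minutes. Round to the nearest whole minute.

21 minutes

Audio total: 640 + 64 = 704 kbps = 0.704 Mbps.
music video: 31.894 Mbps × 420 s = 13395.5 Mb
dashcam clip: 13.914 Mbps × 922 s = 12828.7 Mb
interview recording: 7.404 Mbps × 2820 s = 20879.3 Mb
sports highlight package: 24.504 Mbps × 600 s = 14702.4 Mb
Total: 61805.9 Mb = 7725.7 MB.
At 50 Mbps: 61805.9 / 50 = 1236 s ≈ 20.6 minutes.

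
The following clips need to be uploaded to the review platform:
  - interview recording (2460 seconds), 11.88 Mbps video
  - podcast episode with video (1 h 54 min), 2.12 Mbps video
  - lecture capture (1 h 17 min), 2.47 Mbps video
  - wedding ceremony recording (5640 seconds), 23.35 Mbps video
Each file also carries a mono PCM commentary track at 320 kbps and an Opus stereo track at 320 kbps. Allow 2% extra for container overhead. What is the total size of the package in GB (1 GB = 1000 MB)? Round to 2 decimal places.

Audio total: 320 + 320 = 640 kbps = 0.640 Mbps.
interview recording: 12.520 Mbps × 2460 s × 1.02 = 31415.2 Mb
podcast episode with video: 2.760 Mbps × 6840 s × 1.02 = 19256.0 Mb
lecture capture: 3.110 Mbps × 4620 s × 1.02 = 14655.6 Mb
wedding ceremony recording: 23.990 Mbps × 5640 s × 1.02 = 138009.7 Mb
Total: 203336.4 Mb = 25417.0 MB.
= 25.42 GB.

25.42 GB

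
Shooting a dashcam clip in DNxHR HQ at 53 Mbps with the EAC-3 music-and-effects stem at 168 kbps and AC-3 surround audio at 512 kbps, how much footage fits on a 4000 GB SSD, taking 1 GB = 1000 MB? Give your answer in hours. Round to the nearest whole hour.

Audio total: 168 + 512 = 680 kbps = 0.680 Mbps.
Total bitrate: 53 + 0.680 = 53.680 Mbps.
Capacity: 4000 GB = 32,000,000 Mb.
Recording time: 32,000,000 / 53.680 = 596,125 s ≈ 166 hours.

166 hours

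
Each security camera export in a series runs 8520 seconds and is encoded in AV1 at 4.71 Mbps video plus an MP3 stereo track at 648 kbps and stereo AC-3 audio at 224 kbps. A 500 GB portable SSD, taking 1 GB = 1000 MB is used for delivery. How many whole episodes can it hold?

84

Audio total: 648 + 224 = 872 kbps = 0.872 Mbps.
Total bitrate: 5.582 Mbps.
Per item: 5.582 Mbps × 8520 s = 47,559 Mb = 5,945 MB.
Capacity: 500 GB = 4,000,000 Mb; 84.11 items → 84 complete.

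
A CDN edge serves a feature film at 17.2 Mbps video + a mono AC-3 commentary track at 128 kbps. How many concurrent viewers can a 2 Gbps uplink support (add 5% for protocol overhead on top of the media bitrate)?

Audio: 128 kbps = 0.128 Mbps.
Per-viewer media rate: 17.328 Mbps.
On the wire with 5% overhead: 18.194 Mbps.
2 Gbps = 2,000 Mbps; 2,000 / 18.194 = 109.92 → 109 viewers.

109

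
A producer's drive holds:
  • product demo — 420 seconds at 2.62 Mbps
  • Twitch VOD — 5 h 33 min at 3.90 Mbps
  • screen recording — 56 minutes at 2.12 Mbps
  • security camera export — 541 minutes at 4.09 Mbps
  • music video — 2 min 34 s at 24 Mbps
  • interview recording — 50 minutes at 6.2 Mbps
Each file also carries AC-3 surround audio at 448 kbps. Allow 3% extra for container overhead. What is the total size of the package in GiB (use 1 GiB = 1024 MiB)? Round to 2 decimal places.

32.11 GiB

Audio: 448 kbps = 0.448 Mbps.
product demo: 3.068 Mbps × 420 s × 1.03 = 1327.2 Mb
Twitch VOD: 4.348 Mbps × 19980 s × 1.03 = 89479.2 Mb
screen recording: 2.568 Mbps × 3360 s × 1.03 = 8887.3 Mb
security camera export: 4.538 Mbps × 32460 s × 1.03 = 151722.6 Mb
music video: 24.448 Mbps × 154 s × 1.03 = 3877.9 Mb
interview recording: 6.648 Mbps × 3000 s × 1.03 = 20542.3 Mb
Total: 275836.6 Mb = 34479.6 MB.
= 32.11 GiB.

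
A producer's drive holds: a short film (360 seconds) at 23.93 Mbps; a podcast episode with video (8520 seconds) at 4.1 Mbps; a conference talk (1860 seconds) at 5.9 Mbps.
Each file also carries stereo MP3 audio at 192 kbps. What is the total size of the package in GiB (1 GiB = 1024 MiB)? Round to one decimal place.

6.6 GiB

Audio: 192 kbps = 0.192 Mbps.
short film: 24.122 Mbps × 360 s = 8683.9 Mb
podcast episode with video: 4.292 Mbps × 8520 s = 36567.8 Mb
conference talk: 6.092 Mbps × 1860 s = 11331.1 Mb
Total: 56582.9 Mb = 7072.9 MB.
= 6.587 GiB.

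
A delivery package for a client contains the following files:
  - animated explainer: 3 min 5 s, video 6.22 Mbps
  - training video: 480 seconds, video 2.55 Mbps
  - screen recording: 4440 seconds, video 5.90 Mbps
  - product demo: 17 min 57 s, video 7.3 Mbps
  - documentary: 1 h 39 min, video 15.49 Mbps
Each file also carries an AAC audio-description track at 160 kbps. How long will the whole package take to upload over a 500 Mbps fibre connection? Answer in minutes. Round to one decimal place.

Audio: 160 kbps = 0.160 Mbps.
animated explainer: 6.380 Mbps × 185 s = 1180.3 Mb
training video: 2.710 Mbps × 480 s = 1300.8 Mb
screen recording: 6.060 Mbps × 4440 s = 26906.4 Mb
product demo: 7.460 Mbps × 1077 s = 8034.4 Mb
documentary: 15.650 Mbps × 5940 s = 92961.0 Mb
Total: 130382.9 Mb = 16297.9 MB.
At 500 Mbps: 130382.9 / 500 = 261 s ≈ 4.35 minutes.

4.3 minutes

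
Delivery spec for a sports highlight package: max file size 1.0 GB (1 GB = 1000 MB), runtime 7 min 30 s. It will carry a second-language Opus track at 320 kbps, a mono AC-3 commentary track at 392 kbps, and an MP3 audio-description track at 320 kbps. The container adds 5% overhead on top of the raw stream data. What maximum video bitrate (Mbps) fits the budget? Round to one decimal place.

Budget: 1.0 GB = 8000.0 Mb.
Stream payload after overhead: 8000.0 / 1.05 = 7619.0 Mb.
7 min 30 s = 450 s
Total bitrate budget: 7619.0 Mb / 450 s = 16.931 Mbps.
Audio total: 320 + 392 + 320 = 1032 kbps = 1.032 Mbps.
Video: 16.931 − 1.032 = 15.899 Mbps.

15.9 Mbps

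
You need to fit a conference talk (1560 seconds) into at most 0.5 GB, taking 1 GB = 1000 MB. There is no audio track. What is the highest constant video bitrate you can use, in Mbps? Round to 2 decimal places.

2.56 Mbps

Budget: 0.5 GB = 4000.0 Mb.
Total bitrate budget: 4000.0 Mb / 1560 s = 2.564 Mbps.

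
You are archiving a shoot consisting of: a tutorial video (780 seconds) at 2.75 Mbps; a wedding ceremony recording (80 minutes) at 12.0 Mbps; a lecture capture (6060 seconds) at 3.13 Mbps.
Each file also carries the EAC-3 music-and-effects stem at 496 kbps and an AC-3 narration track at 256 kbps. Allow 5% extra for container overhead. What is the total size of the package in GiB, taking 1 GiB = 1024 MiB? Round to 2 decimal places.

Audio total: 496 + 256 = 752 kbps = 0.752 Mbps.
tutorial video: 3.502 Mbps × 780 s × 1.05 = 2868.1 Mb
wedding ceremony recording: 12.752 Mbps × 4800 s × 1.05 = 64270.1 Mb
lecture capture: 3.882 Mbps × 6060 s × 1.05 = 24701.2 Mb
Total: 91839.4 Mb = 11479.9 MB.
= 10.69 GiB.

10.69 GiB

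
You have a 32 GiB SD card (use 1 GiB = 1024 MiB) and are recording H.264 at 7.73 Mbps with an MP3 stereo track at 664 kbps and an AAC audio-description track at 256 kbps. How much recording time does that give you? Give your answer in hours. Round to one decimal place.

Audio total: 664 + 256 = 920 kbps = 0.920 Mbps.
Total bitrate: 7.73 + 0.920 = 8.650 Mbps.
Capacity: 32 GiB = 274,878 Mb.
Recording time: 274,878 / 8.650 = 31,778 s ≈ 8.83 hours.

8.8 hours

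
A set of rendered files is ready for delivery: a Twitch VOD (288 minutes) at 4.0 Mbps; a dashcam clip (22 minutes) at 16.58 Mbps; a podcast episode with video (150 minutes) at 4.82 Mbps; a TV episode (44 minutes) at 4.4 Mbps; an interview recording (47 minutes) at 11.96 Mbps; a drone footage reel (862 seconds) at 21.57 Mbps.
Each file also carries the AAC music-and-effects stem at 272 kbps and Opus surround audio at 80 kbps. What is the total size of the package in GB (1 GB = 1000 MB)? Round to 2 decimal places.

26.28 GB

Audio total: 272 + 80 = 352 kbps = 0.352 Mbps.
Twitch VOD: 4.352 Mbps × 17280 s = 75202.6 Mb
dashcam clip: 16.932 Mbps × 1320 s = 22350.2 Mb
podcast episode with video: 5.172 Mbps × 9000 s = 46548.0 Mb
TV episode: 4.752 Mbps × 2640 s = 12545.3 Mb
interview recording: 12.312 Mbps × 2820 s = 34719.8 Mb
drone footage reel: 21.922 Mbps × 862 s = 18896.8 Mb
Total: 210262.7 Mb = 26282.8 MB.
= 26.28 GB.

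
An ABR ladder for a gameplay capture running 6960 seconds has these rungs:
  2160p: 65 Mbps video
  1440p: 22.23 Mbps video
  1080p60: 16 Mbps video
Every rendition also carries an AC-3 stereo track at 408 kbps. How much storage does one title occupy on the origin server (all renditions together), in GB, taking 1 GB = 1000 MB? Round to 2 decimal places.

90.87 GB

Audio: 408 kbps = 0.408 Mbps.
Sum of rendition bitrates: (65+0.408) + (22.23+0.408) + (16+0.408) = 104.454 Mbps.
× 6960 s = 727,000 Mb = 90,875 MB = 90.87 GB.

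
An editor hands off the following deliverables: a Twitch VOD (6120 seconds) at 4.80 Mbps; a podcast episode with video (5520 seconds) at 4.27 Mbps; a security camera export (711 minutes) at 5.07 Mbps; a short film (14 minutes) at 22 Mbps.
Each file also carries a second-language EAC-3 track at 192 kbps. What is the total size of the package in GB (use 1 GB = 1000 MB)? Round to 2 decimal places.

37.29 GB

Audio: 192 kbps = 0.192 Mbps.
Twitch VOD: 4.992 Mbps × 6120 s = 30551.0 Mb
podcast episode with video: 4.462 Mbps × 5520 s = 24630.2 Mb
security camera export: 5.262 Mbps × 42660 s = 224476.9 Mb
short film: 22.192 Mbps × 840 s = 18641.3 Mb
Total: 298299.5 Mb = 37287.4 MB.
= 37.29 GB.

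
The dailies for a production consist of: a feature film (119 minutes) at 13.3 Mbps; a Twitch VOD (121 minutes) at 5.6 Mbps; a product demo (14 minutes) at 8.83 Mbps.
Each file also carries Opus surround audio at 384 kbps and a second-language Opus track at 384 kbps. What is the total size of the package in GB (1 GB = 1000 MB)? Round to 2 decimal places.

Audio total: 384 + 384 = 768 kbps = 0.768 Mbps.
feature film: 14.068 Mbps × 7140 s = 100445.5 Mb
Twitch VOD: 6.368 Mbps × 7260 s = 46231.7 Mb
product demo: 9.598 Mbps × 840 s = 8062.3 Mb
Total: 154739.5 Mb = 19342.4 MB.
= 19.34 GB.

19.34 GB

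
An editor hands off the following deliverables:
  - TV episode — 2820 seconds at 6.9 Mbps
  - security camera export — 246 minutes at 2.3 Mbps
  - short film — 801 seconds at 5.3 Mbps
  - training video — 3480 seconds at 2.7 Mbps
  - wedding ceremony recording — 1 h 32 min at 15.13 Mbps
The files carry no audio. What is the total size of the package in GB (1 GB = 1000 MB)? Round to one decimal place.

18.8 GB

TV episode: 6.900 Mbps × 2820 s = 19458.0 Mb
security camera export: 2.300 Mbps × 14760 s = 33948.0 Mb
short film: 5.300 Mbps × 801 s = 4245.3 Mb
training video: 2.700 Mbps × 3480 s = 9396.0 Mb
wedding ceremony recording: 15.130 Mbps × 5520 s = 83517.6 Mb
Total: 150564.9 Mb = 18820.6 MB.
= 18.82 GB.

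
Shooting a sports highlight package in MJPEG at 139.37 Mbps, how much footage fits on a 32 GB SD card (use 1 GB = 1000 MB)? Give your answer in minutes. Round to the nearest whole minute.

31 minutes

Capacity: 32 GB = 256,000 Mb.
Recording time: 256,000 / 139.370 = 1,837 s ≈ 30.6 minutes.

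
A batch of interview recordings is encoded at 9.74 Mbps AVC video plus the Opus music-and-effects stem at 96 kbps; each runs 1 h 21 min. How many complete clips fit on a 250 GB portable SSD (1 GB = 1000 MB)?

41

1 h 21 min = 81 min = 4860 s
Audio: 96 kbps = 0.096 Mbps.
Total bitrate: 9.836 Mbps.
Per item: 9.836 Mbps × 4860 s = 47,803 Mb = 5,975 MB.
Capacity: 250 GB = 2,000,000 Mb; 41.84 items → 41 complete.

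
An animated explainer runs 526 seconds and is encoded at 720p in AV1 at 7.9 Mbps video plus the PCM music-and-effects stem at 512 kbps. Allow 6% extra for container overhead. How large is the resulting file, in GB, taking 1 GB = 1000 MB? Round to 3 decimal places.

0.586 GB

Audio: 512 kbps = 0.512 Mbps.
Total bitrate: 7.9 + 0.512 = 8.412 Mbps.
Stream data: 8.412 Mbps × 526 s = 4424.7 Mb.
With 6% container overhead: ×1.06.
4,690 Mb ÷ 8 = 586.3 MB → 0.5863 GB.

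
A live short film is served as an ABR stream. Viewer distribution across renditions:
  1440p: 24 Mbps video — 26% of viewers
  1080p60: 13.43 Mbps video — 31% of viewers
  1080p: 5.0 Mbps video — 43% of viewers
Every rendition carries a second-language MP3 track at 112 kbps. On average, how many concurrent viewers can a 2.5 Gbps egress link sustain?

197

Audio: 112 kbps = 0.112 Mbps.
Average per-viewer bitrate: 0.26×24.112 + 0.31×13.542 + 0.43×5.112 = 12.665 Mbps.
2.5 Gbps = 2,500 Mbps; 2,500 / 12.665 = 197.39 → 197.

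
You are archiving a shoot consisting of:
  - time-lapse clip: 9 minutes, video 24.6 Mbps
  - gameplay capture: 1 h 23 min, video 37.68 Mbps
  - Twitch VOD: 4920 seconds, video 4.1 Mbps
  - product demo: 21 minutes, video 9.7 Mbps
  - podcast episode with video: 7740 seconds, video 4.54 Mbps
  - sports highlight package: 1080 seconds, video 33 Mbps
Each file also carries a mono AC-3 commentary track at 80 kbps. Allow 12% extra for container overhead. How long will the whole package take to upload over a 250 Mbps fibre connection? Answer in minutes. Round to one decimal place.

22.8 minutes

Audio: 80 kbps = 0.080 Mbps.
time-lapse clip: 24.680 Mbps × 540 s × 1.12 = 14926.5 Mb
gameplay capture: 37.760 Mbps × 4980 s × 1.12 = 210610.2 Mb
Twitch VOD: 4.180 Mbps × 4920 s × 1.12 = 23033.5 Mb
product demo: 9.780 Mbps × 1260 s × 1.12 = 13801.5 Mb
podcast episode with video: 4.620 Mbps × 7740 s × 1.12 = 40049.9 Mb
sports highlight package: 33.080 Mbps × 1080 s × 1.12 = 40013.6 Mb
Total: 342435.1 Mb = 42804.4 MB.
At 250 Mbps: 342435.1 / 250 = 1370 s ≈ 22.8 minutes.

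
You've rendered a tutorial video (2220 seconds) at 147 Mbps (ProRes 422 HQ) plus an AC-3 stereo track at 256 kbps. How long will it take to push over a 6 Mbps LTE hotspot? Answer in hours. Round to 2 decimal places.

Audio: 256 kbps = 0.256 Mbps.
Total bitrate: 147.256 Mbps.
File: 147.256 Mbps × 2220 s = 326908.3 Mb.
At 6 Mbps: 326908.3 / 6 = 54484.7 s ≈ 15.1 hours.

15.13 hours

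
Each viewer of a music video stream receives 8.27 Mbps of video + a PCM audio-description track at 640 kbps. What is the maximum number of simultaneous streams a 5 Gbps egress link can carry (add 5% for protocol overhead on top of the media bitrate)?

Audio: 640 kbps = 0.640 Mbps.
Per-viewer media rate: 8.910 Mbps.
On the wire with 5% overhead: 9.355 Mbps.
5 Gbps = 5,000 Mbps; 5,000 / 9.355 = 534.44 → 534 viewers.

534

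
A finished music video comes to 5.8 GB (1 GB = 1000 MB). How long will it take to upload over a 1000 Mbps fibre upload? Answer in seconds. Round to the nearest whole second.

46 seconds

File: 5.8 GB = 46400.0 Mb.
At 1000 Mbps: 46400.0 / 1000 = 46.4 s ≈ 46.4 seconds.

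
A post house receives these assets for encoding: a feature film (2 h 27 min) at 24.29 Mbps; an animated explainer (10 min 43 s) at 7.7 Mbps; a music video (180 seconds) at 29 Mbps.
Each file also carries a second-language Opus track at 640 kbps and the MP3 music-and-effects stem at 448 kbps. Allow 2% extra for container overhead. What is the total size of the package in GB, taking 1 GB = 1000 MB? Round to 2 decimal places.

Audio total: 640 + 448 = 1088 kbps = 1.088 Mbps.
feature film: 25.378 Mbps × 8820 s × 1.02 = 228310.6 Mb
animated explainer: 8.788 Mbps × 643 s × 1.02 = 5763.7 Mb
music video: 30.088 Mbps × 180 s × 1.02 = 5524.2 Mb
Total: 239598.5 Mb = 29949.8 MB.
= 29.95 GB.

29.95 GB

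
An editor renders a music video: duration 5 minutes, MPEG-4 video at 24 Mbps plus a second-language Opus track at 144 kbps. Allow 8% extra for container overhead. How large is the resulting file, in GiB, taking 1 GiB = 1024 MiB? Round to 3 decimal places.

5 min = 300 s
Audio: 144 kbps = 0.144 Mbps.
Total bitrate: 24 + 0.144 = 24.144 Mbps.
Stream data: 24.144 Mbps × 300 s = 7243.2 Mb.
With 8% container overhead: ×1.08.
7,823 Mb = 977,832,000 bytes ÷ 1,073,741,824 = 0.9107 GiB.

0.911 GiB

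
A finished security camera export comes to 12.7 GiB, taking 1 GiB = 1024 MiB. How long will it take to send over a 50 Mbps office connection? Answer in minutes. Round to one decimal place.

36.4 minutes

File: 12.7 GiB = 109092.2 Mb.
At 50 Mbps: 109092.2 / 50 = 2181.8 s ≈ 36.4 minutes.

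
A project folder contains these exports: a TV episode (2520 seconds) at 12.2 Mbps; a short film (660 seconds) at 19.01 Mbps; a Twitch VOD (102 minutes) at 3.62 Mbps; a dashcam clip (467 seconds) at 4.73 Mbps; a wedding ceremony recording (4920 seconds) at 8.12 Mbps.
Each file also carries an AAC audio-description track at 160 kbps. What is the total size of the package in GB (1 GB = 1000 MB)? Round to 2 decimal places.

Audio: 160 kbps = 0.160 Mbps.
TV episode: 12.360 Mbps × 2520 s = 31147.2 Mb
short film: 19.170 Mbps × 660 s = 12652.2 Mb
Twitch VOD: 3.780 Mbps × 6120 s = 23133.6 Mb
dashcam clip: 4.890 Mbps × 467 s = 2283.6 Mb
wedding ceremony recording: 8.280 Mbps × 4920 s = 40737.6 Mb
Total: 109954.2 Mb = 13744.3 MB.
= 13.74 GB.

13.74 GB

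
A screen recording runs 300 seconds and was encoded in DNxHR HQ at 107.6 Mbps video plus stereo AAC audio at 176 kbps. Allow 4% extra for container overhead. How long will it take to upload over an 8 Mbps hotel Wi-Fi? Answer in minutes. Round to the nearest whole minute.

Audio: 176 kbps = 0.176 Mbps.
Total bitrate: 107.776 Mbps.
File: 107.776 Mbps × 300 s = 32332.8 Mb.
With 4% container overhead: ×1.04. → 33626.1 Mb.
At 8 Mbps: 33626.1 / 8 = 4203.3 s ≈ 70.1 minutes.

70 minutes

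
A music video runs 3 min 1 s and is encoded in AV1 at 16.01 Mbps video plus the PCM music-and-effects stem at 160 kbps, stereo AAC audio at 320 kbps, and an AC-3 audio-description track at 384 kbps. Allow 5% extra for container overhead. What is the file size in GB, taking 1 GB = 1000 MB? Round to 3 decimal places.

0.401 GB

3 min 1 s = 181 s
Audio total: 160 + 320 + 384 = 864 kbps = 0.864 Mbps.
Total bitrate: 16.01 + 0.864 = 16.874 Mbps.
Stream data: 16.874 Mbps × 181 s = 3054.2 Mb.
With 5% container overhead: ×1.05.
3,207 Mb ÷ 8 = 400.9 MB → 0.4009 GB.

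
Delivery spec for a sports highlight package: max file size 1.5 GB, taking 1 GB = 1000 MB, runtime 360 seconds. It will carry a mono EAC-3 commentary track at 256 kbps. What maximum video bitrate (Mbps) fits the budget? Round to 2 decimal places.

33.08 Mbps

Budget: 1.5 GB = 12000.0 Mb.
Total bitrate budget: 12000.0 Mb / 360 s = 33.333 Mbps.
Audio: 256 kbps = 0.256 Mbps.
Video: 33.333 − 0.256 = 33.077 Mbps.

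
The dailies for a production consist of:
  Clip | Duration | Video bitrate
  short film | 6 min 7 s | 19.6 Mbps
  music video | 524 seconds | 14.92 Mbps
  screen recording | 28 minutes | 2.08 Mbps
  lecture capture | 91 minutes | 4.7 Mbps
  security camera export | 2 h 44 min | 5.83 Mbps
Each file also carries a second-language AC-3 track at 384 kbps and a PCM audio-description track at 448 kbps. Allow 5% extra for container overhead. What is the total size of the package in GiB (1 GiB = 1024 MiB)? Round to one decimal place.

Audio total: 384 + 448 = 832 kbps = 0.832 Mbps.
short film: 20.432 Mbps × 367 s × 1.05 = 7873.5 Mb
music video: 15.752 Mbps × 524 s × 1.05 = 8666.8 Mb
screen recording: 2.912 Mbps × 1680 s × 1.05 = 5136.8 Mb
lecture capture: 5.532 Mbps × 5460 s × 1.05 = 31715.0 Mb
security camera export: 6.662 Mbps × 9840 s × 1.05 = 68831.8 Mb
Total: 122223.7 Mb = 15278.0 MB.
= 14.23 GiB.

14.2 GiB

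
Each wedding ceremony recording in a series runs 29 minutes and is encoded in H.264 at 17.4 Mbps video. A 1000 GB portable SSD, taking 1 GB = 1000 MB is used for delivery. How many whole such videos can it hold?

29 min = 1740 s
Per item: 17.400 Mbps × 1740 s = 30,276 Mb = 3,784 MB.
Capacity: 1000 GB = 8,000,000 Mb; 264.24 items → 264 complete.

264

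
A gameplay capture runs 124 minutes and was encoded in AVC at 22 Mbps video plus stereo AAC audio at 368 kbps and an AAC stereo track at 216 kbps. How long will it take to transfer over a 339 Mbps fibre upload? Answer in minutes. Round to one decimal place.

8.3 minutes

124 min = 7440 s
Audio total: 368 + 216 = 584 kbps = 0.584 Mbps.
Total bitrate: 22.584 Mbps.
File: 22.584 Mbps × 7440 s = 168025.0 Mb.
At 339 Mbps: 168025.0 / 339 = 495.6 s ≈ 8.26 minutes.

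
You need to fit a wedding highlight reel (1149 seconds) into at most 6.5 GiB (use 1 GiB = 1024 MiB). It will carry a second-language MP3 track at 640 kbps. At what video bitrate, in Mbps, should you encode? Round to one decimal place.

Budget: 6.5 GiB = 55834.6 Mb.
Total bitrate budget: 55834.6 Mb / 1149 s = 48.594 Mbps.
Audio: 640 kbps = 0.640 Mbps.
Video: 48.594 − 0.640 = 47.954 Mbps.

48.0 Mbps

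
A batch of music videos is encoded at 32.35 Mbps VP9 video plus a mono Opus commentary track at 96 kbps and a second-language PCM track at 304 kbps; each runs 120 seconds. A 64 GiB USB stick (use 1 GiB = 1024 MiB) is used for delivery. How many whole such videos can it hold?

Audio total: 96 + 304 = 400 kbps = 0.400 Mbps.
Total bitrate: 32.750 Mbps.
Per item: 32.750 Mbps × 120 s = 3,930 Mb = 491.2 MB.
Capacity: 64 GiB = 549,756 Mb; 139.89 items → 139 complete.

139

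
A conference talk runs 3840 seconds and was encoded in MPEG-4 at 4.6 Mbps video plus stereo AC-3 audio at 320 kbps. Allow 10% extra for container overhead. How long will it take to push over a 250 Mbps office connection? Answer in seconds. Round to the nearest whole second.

83 seconds

Audio: 320 kbps = 0.320 Mbps.
Total bitrate: 4.920 Mbps.
File: 4.920 Mbps × 3840 s = 18892.8 Mb.
With 10% container overhead: ×1.10. → 20782.1 Mb.
At 250 Mbps: 20782.1 / 250 = 83.1 s ≈ 83.1 seconds.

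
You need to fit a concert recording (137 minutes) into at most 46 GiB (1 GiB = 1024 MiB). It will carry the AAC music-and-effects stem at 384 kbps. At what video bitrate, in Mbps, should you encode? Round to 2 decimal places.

47.69 Mbps

Budget: 46 GiB = 395137.0 Mb.
137 min = 8220 s
Total bitrate budget: 395137.0 Mb / 8220 s = 48.070 Mbps.
Audio: 384 kbps = 0.384 Mbps.
Video: 48.070 − 0.384 = 47.686 Mbps.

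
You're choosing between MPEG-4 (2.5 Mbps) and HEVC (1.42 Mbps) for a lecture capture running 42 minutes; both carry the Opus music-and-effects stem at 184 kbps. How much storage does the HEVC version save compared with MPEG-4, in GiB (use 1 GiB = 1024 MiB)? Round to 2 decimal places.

42 min = 2520 s
Audio: 184 kbps = 0.184 Mbps.
MPEG-4: 2.684 Mbps × 2520 s = 6763.7 Mb = 0.787 GiB.
HEVC: 1.604 Mbps × 2520 s = 4042.1 Mb = 0.471 GiB.
Saving: 0.787 − 0.471 = 0.317 GiB.

0.32 GiB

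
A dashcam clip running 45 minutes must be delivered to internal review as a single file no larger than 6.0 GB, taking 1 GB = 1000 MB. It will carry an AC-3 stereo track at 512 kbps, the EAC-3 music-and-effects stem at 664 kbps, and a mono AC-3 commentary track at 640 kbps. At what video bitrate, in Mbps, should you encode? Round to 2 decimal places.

Budget: 6.0 GB = 48000.0 Mb.
45 min = 2700 s
Total bitrate budget: 48000.0 Mb / 2700 s = 17.778 Mbps.
Audio total: 512 + 664 + 640 = 1816 kbps = 1.816 Mbps.
Video: 17.778 − 1.816 = 15.962 Mbps.

15.96 Mbps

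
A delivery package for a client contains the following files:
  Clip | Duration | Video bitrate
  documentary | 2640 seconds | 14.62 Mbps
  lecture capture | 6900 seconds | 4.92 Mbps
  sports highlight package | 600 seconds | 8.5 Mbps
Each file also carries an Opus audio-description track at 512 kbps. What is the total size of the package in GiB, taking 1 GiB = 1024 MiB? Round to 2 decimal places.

Audio: 512 kbps = 0.512 Mbps.
documentary: 15.132 Mbps × 2640 s = 39948.5 Mb
lecture capture: 5.432 Mbps × 6900 s = 37480.8 Mb
sports highlight package: 9.012 Mbps × 600 s = 5407.2 Mb
Total: 82836.5 Mb = 10354.6 MB.
= 9.643 GiB.

9.64 GiB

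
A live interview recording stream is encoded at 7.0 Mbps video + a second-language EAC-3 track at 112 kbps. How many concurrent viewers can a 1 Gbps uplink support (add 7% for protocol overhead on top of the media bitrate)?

131

Audio: 112 kbps = 0.112 Mbps.
Per-viewer media rate: 7.112 Mbps.
On the wire with 7% overhead: 7.610 Mbps.
1 Gbps = 1,000 Mbps; 1,000 / 7.610 = 131.41 → 131 viewers.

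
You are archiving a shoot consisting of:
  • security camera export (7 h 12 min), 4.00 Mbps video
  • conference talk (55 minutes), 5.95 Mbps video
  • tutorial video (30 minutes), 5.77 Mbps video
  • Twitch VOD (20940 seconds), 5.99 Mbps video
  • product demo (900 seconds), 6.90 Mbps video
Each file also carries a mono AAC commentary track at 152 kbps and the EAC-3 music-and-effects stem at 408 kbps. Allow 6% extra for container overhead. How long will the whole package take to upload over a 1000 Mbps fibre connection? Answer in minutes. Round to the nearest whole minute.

Audio total: 152 + 408 = 560 kbps = 0.560 Mbps.
security camera export: 4.560 Mbps × 25920 s × 1.06 = 125286.9 Mb
conference talk: 6.510 Mbps × 3300 s × 1.06 = 22772.0 Mb
tutorial video: 6.330 Mbps × 1800 s × 1.06 = 12077.6 Mb
Twitch VOD: 6.550 Mbps × 20940 s × 1.06 = 145386.4 Mb
product demo: 7.460 Mbps × 900 s × 1.06 = 7116.8 Mb
Total: 312639.8 Mb = 39080.0 MB.
At 1000 Mbps: 312639.8 / 1000 = 313 s ≈ 5.21 minutes.

5 minutes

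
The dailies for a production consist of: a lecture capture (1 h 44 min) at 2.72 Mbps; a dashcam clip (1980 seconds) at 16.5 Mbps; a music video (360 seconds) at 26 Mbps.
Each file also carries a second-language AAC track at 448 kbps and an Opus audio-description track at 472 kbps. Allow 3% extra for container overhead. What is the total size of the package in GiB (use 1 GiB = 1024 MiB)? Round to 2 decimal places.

8.02 GiB

Audio total: 448 + 472 = 920 kbps = 0.920 Mbps.
lecture capture: 3.640 Mbps × 6240 s × 1.03 = 23395.0 Mb
dashcam clip: 17.420 Mbps × 1980 s × 1.03 = 35526.3 Mb
music video: 26.920 Mbps × 360 s × 1.03 = 9981.9 Mb
Total: 68903.3 Mb = 8612.9 MB.
= 8.021 GiB.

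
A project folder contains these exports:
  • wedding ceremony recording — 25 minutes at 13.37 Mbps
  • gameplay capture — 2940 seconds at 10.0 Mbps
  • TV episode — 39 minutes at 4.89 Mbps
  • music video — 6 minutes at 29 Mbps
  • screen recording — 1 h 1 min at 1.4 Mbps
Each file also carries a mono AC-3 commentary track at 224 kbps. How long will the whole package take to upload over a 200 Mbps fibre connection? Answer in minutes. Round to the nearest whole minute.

7 minutes

Audio: 224 kbps = 0.224 Mbps.
wedding ceremony recording: 13.594 Mbps × 1500 s = 20391.0 Mb
gameplay capture: 10.224 Mbps × 2940 s = 30058.6 Mb
TV episode: 5.114 Mbps × 2340 s = 11966.8 Mb
music video: 29.224 Mbps × 360 s = 10520.6 Mb
screen recording: 1.624 Mbps × 3660 s = 5943.8 Mb
Total: 78880.8 Mb = 9860.1 MB.
At 200 Mbps: 78880.8 / 200 = 394 s ≈ 6.57 minutes.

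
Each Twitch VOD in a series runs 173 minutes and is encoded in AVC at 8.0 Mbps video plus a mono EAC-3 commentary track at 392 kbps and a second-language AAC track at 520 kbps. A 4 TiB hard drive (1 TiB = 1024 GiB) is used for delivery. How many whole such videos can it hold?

380

173 min = 10380 s
Audio total: 392 + 520 = 912 kbps = 0.912 Mbps.
Total bitrate: 8.912 Mbps.
Per item: 8.912 Mbps × 10380 s = 92,507 Mb = 11,563 MB.
Capacity: 4 TiB = 35,184,372 Mb; 380.34 items → 380 complete.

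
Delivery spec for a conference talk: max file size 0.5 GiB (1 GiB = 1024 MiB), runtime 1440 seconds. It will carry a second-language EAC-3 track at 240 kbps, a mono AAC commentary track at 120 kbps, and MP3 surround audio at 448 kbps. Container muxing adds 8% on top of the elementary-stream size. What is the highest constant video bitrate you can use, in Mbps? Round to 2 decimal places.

Budget: 0.5 GiB = 4295.0 Mb.
Stream payload after overhead: 4295.0 / 1.08 = 3976.8 Mb.
Total bitrate budget: 3976.8 Mb / 1440 s = 2.762 Mbps.
Audio total: 240 + 120 + 448 = 808 kbps = 0.808 Mbps.
Video: 2.762 − 0.808 = 1.954 Mbps.

1.95 Mbps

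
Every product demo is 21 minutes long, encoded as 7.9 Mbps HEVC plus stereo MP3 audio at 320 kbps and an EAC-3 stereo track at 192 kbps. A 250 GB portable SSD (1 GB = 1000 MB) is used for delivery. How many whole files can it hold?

188

21 min = 1260 s
Audio total: 320 + 192 = 512 kbps = 0.512 Mbps.
Total bitrate: 8.412 Mbps.
Per item: 8.412 Mbps × 1260 s = 10,599 Mb = 1,325 MB.
Capacity: 250 GB = 2,000,000 Mb; 188.69 items → 188 complete.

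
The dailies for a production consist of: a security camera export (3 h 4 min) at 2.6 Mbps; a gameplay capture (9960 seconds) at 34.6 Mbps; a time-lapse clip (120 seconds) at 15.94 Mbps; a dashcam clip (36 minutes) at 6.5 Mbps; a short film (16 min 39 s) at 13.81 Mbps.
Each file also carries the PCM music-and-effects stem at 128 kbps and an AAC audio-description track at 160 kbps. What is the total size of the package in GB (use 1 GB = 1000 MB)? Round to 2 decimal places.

51.26 GB

Audio total: 128 + 160 = 288 kbps = 0.288 Mbps.
security camera export: 2.888 Mbps × 11040 s = 31883.5 Mb
gameplay capture: 34.888 Mbps × 9960 s = 347484.5 Mb
time-lapse clip: 16.228 Mbps × 120 s = 1947.4 Mb
dashcam clip: 6.788 Mbps × 2160 s = 14662.1 Mb
short film: 14.098 Mbps × 999 s = 14083.9 Mb
Total: 410061.3 Mb = 51257.7 MB.
= 51.26 GB.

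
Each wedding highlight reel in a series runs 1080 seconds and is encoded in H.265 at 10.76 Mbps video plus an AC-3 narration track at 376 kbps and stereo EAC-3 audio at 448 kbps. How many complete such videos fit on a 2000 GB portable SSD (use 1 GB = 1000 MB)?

1278

Audio total: 376 + 448 = 824 kbps = 0.824 Mbps.
Total bitrate: 11.584 Mbps.
Per item: 11.584 Mbps × 1080 s = 12,511 Mb = 1,564 MB.
Capacity: 2000 GB = 16,000,000 Mb; 1278.90 items → 1278 complete.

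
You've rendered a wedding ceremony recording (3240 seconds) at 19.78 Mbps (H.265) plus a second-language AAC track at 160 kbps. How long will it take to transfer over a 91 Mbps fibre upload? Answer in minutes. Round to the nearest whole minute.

12 minutes

Audio: 160 kbps = 0.160 Mbps.
Total bitrate: 19.940 Mbps.
File: 19.940 Mbps × 3240 s = 64605.6 Mb.
At 91 Mbps: 64605.6 / 91 = 710.0 s ≈ 11.8 minutes.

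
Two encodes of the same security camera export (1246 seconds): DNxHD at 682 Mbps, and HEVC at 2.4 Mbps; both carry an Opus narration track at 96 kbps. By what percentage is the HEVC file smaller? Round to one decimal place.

99.6%

Audio: 96 kbps = 0.096 Mbps.
DNxHD: 682.096 Mbps × 1246 s = 849891.6 Mb = 98.940 GiB.
HEVC: 2.496 Mbps × 1246 s = 3110.0 Mb = 0.362 GiB.
Reduction: (1 − 0.362/98.940) × 100 = 99.63%.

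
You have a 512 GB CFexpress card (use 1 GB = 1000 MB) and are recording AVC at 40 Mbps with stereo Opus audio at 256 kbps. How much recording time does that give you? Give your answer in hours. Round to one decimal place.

Audio: 256 kbps = 0.256 Mbps.
Total bitrate: 40 + 0.256 = 40.256 Mbps.
Capacity: 512 GB = 4,096,000 Mb.
Recording time: 4,096,000 / 40.256 = 101,749 s ≈ 28.3 hours.

28.3 hours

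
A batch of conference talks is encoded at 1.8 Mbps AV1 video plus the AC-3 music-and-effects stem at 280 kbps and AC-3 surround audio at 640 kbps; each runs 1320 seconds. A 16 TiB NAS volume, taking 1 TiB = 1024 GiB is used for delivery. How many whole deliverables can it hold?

39198

Audio total: 280 + 640 = 920 kbps = 0.920 Mbps.
Total bitrate: 2.720 Mbps.
Per item: 2.720 Mbps × 1320 s = 3,590 Mb = 448.8 MB.
Capacity: 16 TiB = 140,737,488 Mb; 39198.28 items → 39198 complete.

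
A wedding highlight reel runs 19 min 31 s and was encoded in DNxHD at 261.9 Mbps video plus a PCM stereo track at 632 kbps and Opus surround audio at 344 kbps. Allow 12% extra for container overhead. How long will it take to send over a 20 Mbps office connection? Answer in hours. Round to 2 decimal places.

4.79 hours

19 min 31 s = 1171 s
Audio total: 632 + 344 = 976 kbps = 0.976 Mbps.
Total bitrate: 262.876 Mbps.
File: 262.876 Mbps × 1171 s = 307827.8 Mb.
With 12% container overhead: ×1.12. → 344767.1 Mb.
At 20 Mbps: 344767.1 / 20 = 17238.4 s ≈ 4.79 hours.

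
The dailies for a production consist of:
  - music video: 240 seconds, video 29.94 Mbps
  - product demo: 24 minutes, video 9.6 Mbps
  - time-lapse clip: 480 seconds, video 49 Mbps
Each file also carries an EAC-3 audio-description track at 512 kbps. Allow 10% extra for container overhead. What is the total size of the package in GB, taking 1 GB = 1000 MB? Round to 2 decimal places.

6.27 GB

Audio: 512 kbps = 0.512 Mbps.
music video: 30.452 Mbps × 240 s × 1.10 = 8039.3 Mb
product demo: 10.112 Mbps × 1440 s × 1.10 = 16017.4 Mb
time-lapse clip: 49.512 Mbps × 480 s × 1.10 = 26142.3 Mb
Total: 50199.1 Mb = 6274.9 MB.
= 6.275 GB.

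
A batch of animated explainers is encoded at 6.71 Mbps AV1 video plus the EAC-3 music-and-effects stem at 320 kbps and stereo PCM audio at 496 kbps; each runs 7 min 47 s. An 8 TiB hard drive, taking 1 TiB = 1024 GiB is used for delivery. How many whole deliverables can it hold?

7 min 47 s = 467 s
Audio total: 320 + 496 = 816 kbps = 0.816 Mbps.
Total bitrate: 7.526 Mbps.
Per item: 7.526 Mbps × 467 s = 3,515 Mb = 439.3 MB.
Capacity: 8 TiB = 70,368,744 Mb; 20021.60 items → 20021 complete.

20021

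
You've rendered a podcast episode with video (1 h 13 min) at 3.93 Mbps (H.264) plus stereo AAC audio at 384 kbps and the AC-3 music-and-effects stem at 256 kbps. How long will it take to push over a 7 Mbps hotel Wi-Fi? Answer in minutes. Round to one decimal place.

1 h 13 min = 73 min = 4380 s
Audio total: 384 + 256 = 640 kbps = 0.640 Mbps.
Total bitrate: 4.570 Mbps.
File: 4.570 Mbps × 4380 s = 20016.6 Mb.
At 7 Mbps: 20016.6 / 7 = 2859.5 s ≈ 47.7 minutes.

47.7 minutes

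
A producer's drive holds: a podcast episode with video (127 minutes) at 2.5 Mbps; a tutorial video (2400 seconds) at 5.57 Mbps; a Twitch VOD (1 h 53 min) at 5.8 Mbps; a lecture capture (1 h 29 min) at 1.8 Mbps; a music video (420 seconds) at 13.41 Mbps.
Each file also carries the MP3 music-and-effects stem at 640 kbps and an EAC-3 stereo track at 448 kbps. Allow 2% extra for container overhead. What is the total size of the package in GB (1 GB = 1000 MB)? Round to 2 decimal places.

Audio total: 640 + 448 = 1088 kbps = 1.088 Mbps.
podcast episode with video: 3.588 Mbps × 7620 s × 1.02 = 27887.4 Mb
tutorial video: 6.658 Mbps × 2400 s × 1.02 = 16298.8 Mb
Twitch VOD: 6.888 Mbps × 6780 s × 1.02 = 47634.7 Mb
lecture capture: 2.888 Mbps × 5340 s × 1.02 = 15730.4 Mb
music video: 14.498 Mbps × 420 s × 1.02 = 6210.9 Mb
Total: 113762.1 Mb = 14220.3 MB.
= 14.22 GB.

14.22 GB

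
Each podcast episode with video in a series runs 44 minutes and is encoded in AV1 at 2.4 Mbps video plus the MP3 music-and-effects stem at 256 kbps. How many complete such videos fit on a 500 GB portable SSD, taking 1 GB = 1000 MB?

44 min = 2640 s
Audio: 256 kbps = 0.256 Mbps.
Total bitrate: 2.656 Mbps.
Per item: 2.656 Mbps × 2640 s = 7,012 Mb = 876.5 MB.
Capacity: 500 GB = 4,000,000 Mb; 570.46 items → 570 complete.

570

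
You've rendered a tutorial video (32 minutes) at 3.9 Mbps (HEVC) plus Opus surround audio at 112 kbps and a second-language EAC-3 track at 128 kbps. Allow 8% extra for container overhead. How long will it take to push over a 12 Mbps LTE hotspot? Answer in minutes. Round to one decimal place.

32 min = 1920 s
Audio total: 112 + 128 = 240 kbps = 0.240 Mbps.
Total bitrate: 4.140 Mbps.
File: 4.140 Mbps × 1920 s = 7948.8 Mb.
With 8% container overhead: ×1.08. → 8584.7 Mb.
At 12 Mbps: 8584.7 / 12 = 715.4 s ≈ 11.9 minutes.

11.9 minutes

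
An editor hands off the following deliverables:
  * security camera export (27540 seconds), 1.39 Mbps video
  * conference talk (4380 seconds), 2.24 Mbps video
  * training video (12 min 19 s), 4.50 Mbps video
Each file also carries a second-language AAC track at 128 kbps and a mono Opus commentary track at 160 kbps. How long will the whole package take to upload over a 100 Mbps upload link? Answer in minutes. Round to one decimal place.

Audio total: 128 + 160 = 288 kbps = 0.288 Mbps.
security camera export: 1.678 Mbps × 27540 s = 46212.1 Mb
conference talk: 2.528 Mbps × 4380 s = 11072.6 Mb
training video: 4.788 Mbps × 739 s = 3538.3 Mb
Total: 60823.1 Mb = 7602.9 MB.
At 100 Mbps: 60823.1 / 100 = 608 s ≈ 10.1 minutes.

10.1 minutes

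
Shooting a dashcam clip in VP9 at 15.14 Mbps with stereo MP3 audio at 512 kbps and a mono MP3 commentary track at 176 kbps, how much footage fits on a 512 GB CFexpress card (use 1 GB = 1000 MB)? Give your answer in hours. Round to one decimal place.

Audio total: 512 + 176 = 688 kbps = 0.688 Mbps.
Total bitrate: 15.14 + 0.688 = 15.828 Mbps.
Capacity: 512 GB = 4,096,000 Mb.
Recording time: 4,096,000 / 15.828 = 258,782 s ≈ 71.9 hours.

71.9 hours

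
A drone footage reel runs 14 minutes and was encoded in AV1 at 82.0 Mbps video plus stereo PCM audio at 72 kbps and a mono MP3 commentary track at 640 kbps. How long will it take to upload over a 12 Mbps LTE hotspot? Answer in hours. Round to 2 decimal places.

1.61 hours

14 min = 840 s
Audio total: 72 + 640 = 712 kbps = 0.712 Mbps.
Total bitrate: 82.712 Mbps.
File: 82.712 Mbps × 840 s = 69478.1 Mb.
At 12 Mbps: 69478.1 / 12 = 5789.8 s ≈ 1.61 hours.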